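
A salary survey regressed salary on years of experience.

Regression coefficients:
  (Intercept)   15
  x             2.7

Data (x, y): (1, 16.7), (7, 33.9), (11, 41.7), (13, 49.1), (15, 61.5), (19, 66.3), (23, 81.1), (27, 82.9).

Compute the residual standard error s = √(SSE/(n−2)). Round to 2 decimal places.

s = 3.83

x=1: ŷ = 15 + 2.7·1 = 17.7; e = 16.7 − 17.7 = -1
x=7: ŷ = 15 + 2.7·7 = 33.9; e = 33.9 − 33.9 = 0
x=11: ŷ = 15 + 2.7·11 = 44.7; e = 41.7 − 44.7 = -3
x=13: ŷ = 15 + 2.7·13 = 50.1; e = 49.1 − 50.1 = -1
x=15: ŷ = 15 + 2.7·15 = 55.5; e = 61.5 − 55.5 = 6
x=19: ŷ = 15 + 2.7·19 = 66.3; e = 66.3 − 66.3 = 0
x=23: ŷ = 15 + 2.7·23 = 77.1; e = 81.1 − 77.1 = 4
x=27: ŷ = 15 + 2.7·27 = 87.9; e = 82.9 − 87.9 = -5
SSE = 1 + 0 + 9 + 1 + 36 + 0 + 16 + 25 = 88
s = √(88/6) = √14.6667 ≈ 3.83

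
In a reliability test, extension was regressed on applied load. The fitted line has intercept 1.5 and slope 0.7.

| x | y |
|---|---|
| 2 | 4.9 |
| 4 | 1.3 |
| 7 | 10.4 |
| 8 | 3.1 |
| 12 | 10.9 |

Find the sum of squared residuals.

SSE = 46

x=2: ŷ = 1.5 + 0.7·2 = 2.9; e = 4.9 − 2.9 = 2
x=4: ŷ = 1.5 + 0.7·4 = 4.3; e = 1.3 − 4.3 = -3
x=7: ŷ = 1.5 + 0.7·7 = 6.4; e = 10.4 − 6.4 = 4
x=8: ŷ = 1.5 + 0.7·8 = 7.1; e = 3.1 − 7.1 = -4
x=12: ŷ = 1.5 + 0.7·12 = 9.9; e = 10.9 − 9.9 = 1
SSE = 4 + 9 + 16 + 16 + 1 = 46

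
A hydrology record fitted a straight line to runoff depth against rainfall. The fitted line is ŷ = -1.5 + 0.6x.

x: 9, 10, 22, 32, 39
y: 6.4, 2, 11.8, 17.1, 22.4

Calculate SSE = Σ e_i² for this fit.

x=9: ŷ = -1.5 + 0.6·9 = 3.9; e = 6.4 − 3.9 = 2.5
x=10: ŷ = -1.5 + 0.6·10 = 4.5; e = 2 − 4.5 = -2.5
x=22: ŷ = -1.5 + 0.6·22 = 11.7; e = 11.8 − 11.7 = 0.1
x=32: ŷ = -1.5 + 0.6·32 = 17.7; e = 17.1 − 17.7 = -0.6
x=39: ŷ = -1.5 + 0.6·39 = 21.9; e = 22.4 − 21.9 = 0.5
SSE = 6.25 + 6.25 + 0.01 + 0.36 + 0.25 = 13.12

SSE = 13.12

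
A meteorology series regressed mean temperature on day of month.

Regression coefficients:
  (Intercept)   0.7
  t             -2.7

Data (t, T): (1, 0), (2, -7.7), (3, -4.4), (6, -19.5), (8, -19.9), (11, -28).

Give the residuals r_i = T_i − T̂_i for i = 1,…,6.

2, -3, 3, -4, 1, 1

t=1: T̂ = 0.7 − 2.7·1 = -2; r = 0 − (-2) = 2
t=2: T̂ = 0.7 − 2.7·2 = -4.7; r = -7.7 − (-4.7) = -3
t=3: T̂ = 0.7 − 2.7·3 = -7.4; r = -4.4 − (-7.4) = 3
t=6: T̂ = 0.7 − 2.7·6 = -15.5; r = -19.5 − (-15.5) = -4
t=8: T̂ = 0.7 − 2.7·8 = -20.9; r = -19.9 − (-20.9) = 1
t=11: T̂ = 0.7 − 2.7·11 = -29; r = -28 − (-29) = 1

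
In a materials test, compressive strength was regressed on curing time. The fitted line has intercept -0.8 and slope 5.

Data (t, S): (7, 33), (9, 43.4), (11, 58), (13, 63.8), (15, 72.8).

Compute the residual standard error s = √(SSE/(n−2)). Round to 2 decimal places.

t=7: ŷ = -0.8 + 5·7 = 34.2; r = 33 − 34.2 = -1.2
t=9: ŷ = -0.8 + 5·9 = 44.2; r = 43.4 − 44.2 = -0.8
t=11: ŷ = -0.8 + 5·11 = 54.2; r = 58 − 54.2 = 3.8
t=13: ŷ = -0.8 + 5·13 = 64.2; r = 63.8 − 64.2 = -0.4
t=15: ŷ = -0.8 + 5·15 = 74.2; r = 72.8 − 74.2 = -1.4
SSE = 1.44 + 0.64 + 14.44 + 0.16 + 1.96 = 18.64
s = √(18.64/3) = √6.21333 ≈ 2.49

s = 2.49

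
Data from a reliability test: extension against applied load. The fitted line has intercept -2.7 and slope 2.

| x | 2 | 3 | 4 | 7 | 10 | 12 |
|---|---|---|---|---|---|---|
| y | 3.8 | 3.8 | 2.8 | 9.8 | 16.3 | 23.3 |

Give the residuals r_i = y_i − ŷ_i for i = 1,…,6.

x=2: ŷ = -2.7 + 2·2 = 1.3; r = 3.8 − 1.3 = 2.5
x=3: ŷ = -2.7 + 2·3 = 3.3; r = 3.8 − 3.3 = 0.5
x=4: ŷ = -2.7 + 2·4 = 5.3; r = 2.8 − 5.3 = -2.5
x=7: ŷ = -2.7 + 2·7 = 11.3; r = 9.8 − 11.3 = -1.5
x=10: ŷ = -2.7 + 2·10 = 17.3; r = 16.3 − 17.3 = -1
x=12: ŷ = -2.7 + 2·12 = 21.3; r = 23.3 − 21.3 = 2

2.5, 0.5, -2.5, -1.5, -1, 2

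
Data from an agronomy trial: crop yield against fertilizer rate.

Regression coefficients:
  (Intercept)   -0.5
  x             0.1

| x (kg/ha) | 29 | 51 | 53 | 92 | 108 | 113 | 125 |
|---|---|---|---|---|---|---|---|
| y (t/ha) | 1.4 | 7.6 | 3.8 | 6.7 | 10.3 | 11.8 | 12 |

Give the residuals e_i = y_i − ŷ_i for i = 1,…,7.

-1, 3, -1, -2, 0, 1, 0

x=29: ŷ = -0.5 + 0.1·29 = 2.4; e = 1.4 − 2.4 = -1
x=51: ŷ = -0.5 + 0.1·51 = 4.6; e = 7.6 − 4.6 = 3
x=53: ŷ = -0.5 + 0.1·53 = 4.8; e = 3.8 − 4.8 = -1
x=92: ŷ = -0.5 + 0.1·92 = 8.7; e = 6.7 − 8.7 = -2
x=108: ŷ = -0.5 + 0.1·108 = 10.3; e = 10.3 − 10.3 = 0
x=113: ŷ = -0.5 + 0.1·113 = 10.8; e = 11.8 − 10.8 = 1
x=125: ŷ = -0.5 + 0.1·125 = 12; e = 12 − 12 = 0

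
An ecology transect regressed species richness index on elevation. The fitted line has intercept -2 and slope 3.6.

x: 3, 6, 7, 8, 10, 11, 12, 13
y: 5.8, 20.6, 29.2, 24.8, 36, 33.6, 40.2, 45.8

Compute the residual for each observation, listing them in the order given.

x=3: ŷ = -2 + 3.6·3 = 8.8; e = 5.8 − 8.8 = -3
x=6: ŷ = -2 + 3.6·6 = 19.6; e = 20.6 − 19.6 = 1
x=7: ŷ = -2 + 3.6·7 = 23.2; e = 29.2 − 23.2 = 6
x=8: ŷ = -2 + 3.6·8 = 26.8; e = 24.8 − 26.8 = -2
x=10: ŷ = -2 + 3.6·10 = 34; e = 36 − 34 = 2
x=11: ŷ = -2 + 3.6·11 = 37.6; e = 33.6 − 37.6 = -4
x=12: ŷ = -2 + 3.6·12 = 41.2; e = 40.2 − 41.2 = -1
x=13: ŷ = -2 + 3.6·13 = 44.8; e = 45.8 − 44.8 = 1

-3, 1, 6, -2, 2, -4, -1, 1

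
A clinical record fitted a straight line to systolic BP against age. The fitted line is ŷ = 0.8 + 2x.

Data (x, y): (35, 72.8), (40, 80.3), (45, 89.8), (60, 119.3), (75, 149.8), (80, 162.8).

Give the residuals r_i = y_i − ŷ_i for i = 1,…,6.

x=35: ŷ = 0.8 + 2·35 = 70.8; r = 72.8 − 70.8 = 2
x=40: ŷ = 0.8 + 2·40 = 80.8; r = 80.3 − 80.8 = -0.5
x=45: ŷ = 0.8 + 2·45 = 90.8; r = 89.8 − 90.8 = -1
x=60: ŷ = 0.8 + 2·60 = 120.8; r = 119.3 − 120.8 = -1.5
x=75: ŷ = 0.8 + 2·75 = 150.8; r = 149.8 − 150.8 = -1
x=80: ŷ = 0.8 + 2·80 = 160.8; r = 162.8 − 160.8 = 2

2, -0.5, -1, -1.5, -1, 2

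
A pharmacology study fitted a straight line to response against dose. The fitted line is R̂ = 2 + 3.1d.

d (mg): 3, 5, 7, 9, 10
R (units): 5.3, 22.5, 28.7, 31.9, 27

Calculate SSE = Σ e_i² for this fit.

d=3: R̂ = 2 + 3.1·3 = 11.3; e = 5.3 − 11.3 = -6
d=5: R̂ = 2 + 3.1·5 = 17.5; e = 22.5 − 17.5 = 5
d=7: R̂ = 2 + 3.1·7 = 23.7; e = 28.7 − 23.7 = 5
d=9: R̂ = 2 + 3.1·9 = 29.9; e = 31.9 − 29.9 = 2
d=10: R̂ = 2 + 3.1·10 = 33; e = 27 − 33 = -6
SSE = 36 + 25 + 25 + 4 + 36 = 126

SSE = 126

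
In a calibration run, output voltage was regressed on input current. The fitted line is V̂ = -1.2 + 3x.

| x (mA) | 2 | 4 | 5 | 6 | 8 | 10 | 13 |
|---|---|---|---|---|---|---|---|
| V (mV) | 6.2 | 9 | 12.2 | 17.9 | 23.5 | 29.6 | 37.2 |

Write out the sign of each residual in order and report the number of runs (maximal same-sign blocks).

4 runs

x=2: V̂ = -1.2 + 3·2 = 4.8; r = 6.2 − 4.8 = 1.4
x=4: V̂ = -1.2 + 3·4 = 10.8; r = 9 − 10.8 = -1.8
x=5: V̂ = -1.2 + 3·5 = 13.8; r = 12.2 − 13.8 = -1.6
x=6: V̂ = -1.2 + 3·6 = 16.8; r = 17.9 − 16.8 = 1.1
x=8: V̂ = -1.2 + 3·8 = 22.8; r = 23.5 − 22.8 = 0.7
x=10: V̂ = -1.2 + 3·10 = 28.8; r = 29.6 − 28.8 = 0.8
x=13: V̂ = -1.2 + 3·13 = 37.8; r = 37.2 − 37.8 = -0.6
Signs: + − − + + + −
Runs: +×1, −×2, +×3, −×1 → 4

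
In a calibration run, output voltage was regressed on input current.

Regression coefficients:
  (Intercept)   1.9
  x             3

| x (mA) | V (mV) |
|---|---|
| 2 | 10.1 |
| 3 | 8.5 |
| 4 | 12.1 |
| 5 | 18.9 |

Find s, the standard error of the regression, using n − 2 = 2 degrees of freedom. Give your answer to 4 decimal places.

x=2: V̂ = 1.9 + 3·2 = 7.9; r = 10.1 − 7.9 = 2.2
x=3: V̂ = 1.9 + 3·3 = 10.9; r = 8.5 − 10.9 = -2.4
x=4: V̂ = 1.9 + 3·4 = 13.9; r = 12.1 − 13.9 = -1.8
x=5: V̂ = 1.9 + 3·5 = 16.9; r = 18.9 − 16.9 = 2
SSE = 4.84 + 5.76 + 3.24 + 4 = 17.84
s = √(17.84/2) = √8.92 ≈ 2.9866

s = 2.9866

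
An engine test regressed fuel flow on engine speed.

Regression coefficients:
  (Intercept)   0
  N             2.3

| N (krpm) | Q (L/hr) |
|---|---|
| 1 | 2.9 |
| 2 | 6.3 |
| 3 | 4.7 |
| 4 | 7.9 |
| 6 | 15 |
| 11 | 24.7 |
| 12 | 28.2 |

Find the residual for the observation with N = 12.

r = 0.6

ŷ = 2.3·12 = 27.6
r = 28.2 − 27.6 = 0.6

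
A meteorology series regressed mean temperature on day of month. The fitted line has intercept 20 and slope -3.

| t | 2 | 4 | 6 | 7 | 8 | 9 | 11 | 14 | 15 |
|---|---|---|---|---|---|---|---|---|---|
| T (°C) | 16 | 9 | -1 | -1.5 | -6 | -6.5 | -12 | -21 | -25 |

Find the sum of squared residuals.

SSE = 20.5

t=2: T̂ = 20 − 3·2 = 14; e = 16 − 14 = 2
t=4: T̂ = 20 − 3·4 = 8; e = 9 − 8 = 1
t=6: T̂ = 20 − 3·6 = 2; e = -1 − 2 = -3
t=7: T̂ = 20 − 3·7 = -1; e = -1.5 − (-1) = -0.5
t=8: T̂ = 20 − 3·8 = -4; e = -6 − (-4) = -2
t=9: T̂ = 20 − 3·9 = -7; e = -6.5 − (-7) = 0.5
t=11: T̂ = 20 − 3·11 = -13; e = -12 − (-13) = 1
t=14: T̂ = 20 − 3·14 = -22; e = -21 − (-22) = 1
t=15: T̂ = 20 − 3·15 = -25; e = -25 − (-25) = 0
SSE = 4 + 1 + 9 + 0.25 + 4 + 0.25 + 1 + 1 + 0 = 20.5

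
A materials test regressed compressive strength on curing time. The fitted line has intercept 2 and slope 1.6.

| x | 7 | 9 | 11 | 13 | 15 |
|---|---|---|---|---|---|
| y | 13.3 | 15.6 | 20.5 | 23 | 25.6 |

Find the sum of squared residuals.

x=7: ŷ = 2 + 1.6·7 = 13.2; r = 13.3 − 13.2 = 0.1
x=9: ŷ = 2 + 1.6·9 = 16.4; r = 15.6 − 16.4 = -0.8
x=11: ŷ = 2 + 1.6·11 = 19.6; r = 20.5 − 19.6 = 0.9
x=13: ŷ = 2 + 1.6·13 = 22.8; r = 23 − 22.8 = 0.2
x=15: ŷ = 2 + 1.6·15 = 26; r = 25.6 − 26 = -0.4
SSE = 0.01 + 0.64 + 0.81 + 0.04 + 0.16 = 1.66

SSE = 1.66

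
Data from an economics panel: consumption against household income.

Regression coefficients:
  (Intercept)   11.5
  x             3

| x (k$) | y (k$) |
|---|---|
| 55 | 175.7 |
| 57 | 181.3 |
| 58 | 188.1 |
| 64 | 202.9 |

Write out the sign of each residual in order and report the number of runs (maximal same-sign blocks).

3 runs

x=55: ŷ = 11.5 + 3·55 = 176.5; e = 175.7 − 176.5 = -0.8
x=57: ŷ = 11.5 + 3·57 = 182.5; e = 181.3 − 182.5 = -1.2
x=58: ŷ = 11.5 + 3·58 = 185.5; e = 188.1 − 185.5 = 2.6
x=64: ŷ = 11.5 + 3·64 = 203.5; e = 202.9 − 203.5 = -0.6
Signs: − − + −
Runs: −×2, +×1, −×1 → 3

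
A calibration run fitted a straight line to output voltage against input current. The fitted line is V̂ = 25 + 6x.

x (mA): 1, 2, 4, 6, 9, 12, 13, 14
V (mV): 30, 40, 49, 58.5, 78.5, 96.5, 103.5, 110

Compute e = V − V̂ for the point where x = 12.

e = -0.5

V̂ = 25 + 6·12 = 97
e = 96.5 − 97 = -0.5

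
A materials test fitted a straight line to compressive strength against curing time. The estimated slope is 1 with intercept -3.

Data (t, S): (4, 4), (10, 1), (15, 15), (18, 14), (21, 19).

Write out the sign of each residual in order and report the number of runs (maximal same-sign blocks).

5 runs

t=4: ŷ = -3 + 4 = 1; e = 4 − 1 = 3
t=10: ŷ = -3 + 10 = 7; e = 1 − 7 = -6
t=15: ŷ = -3 + 15 = 12; e = 15 − 12 = 3
t=18: ŷ = -3 + 18 = 15; e = 14 − 15 = -1
t=21: ŷ = -3 + 21 = 18; e = 19 − 18 = 1
Signs: + − + − +
Runs: +×1, −×1, +×1, −×1, +×1 → 5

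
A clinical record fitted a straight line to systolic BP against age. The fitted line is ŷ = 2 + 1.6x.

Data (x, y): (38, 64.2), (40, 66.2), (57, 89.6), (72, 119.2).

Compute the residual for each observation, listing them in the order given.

1.4, 0.2, -3.6, 2

x=38: ŷ = 2 + 1.6·38 = 62.8; r = 64.2 − 62.8 = 1.4
x=40: ŷ = 2 + 1.6·40 = 66; r = 66.2 − 66 = 0.2
x=57: ŷ = 2 + 1.6·57 = 93.2; r = 89.6 − 93.2 = -3.6
x=72: ŷ = 2 + 1.6·72 = 117.2; r = 119.2 − 117.2 = 2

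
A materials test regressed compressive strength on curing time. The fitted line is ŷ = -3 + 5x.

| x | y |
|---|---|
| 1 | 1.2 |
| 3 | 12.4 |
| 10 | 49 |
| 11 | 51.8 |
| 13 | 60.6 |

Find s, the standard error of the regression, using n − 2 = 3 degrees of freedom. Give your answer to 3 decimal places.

x=1: ŷ = -3 + 5·1 = 2; e = 1.2 − 2 = -0.8
x=3: ŷ = -3 + 5·3 = 12; e = 12.4 − 12 = 0.4
x=10: ŷ = -3 + 5·10 = 47; e = 49 − 47 = 2
x=11: ŷ = -3 + 5·11 = 52; e = 51.8 − 52 = -0.2
x=13: ŷ = -3 + 5·13 = 62; e = 60.6 − 62 = -1.4
SSE = 0.64 + 0.16 + 4 + 0.04 + 1.96 = 6.8
s = √(6.8/3) = √2.26667 ≈ 1.506

s = 1.506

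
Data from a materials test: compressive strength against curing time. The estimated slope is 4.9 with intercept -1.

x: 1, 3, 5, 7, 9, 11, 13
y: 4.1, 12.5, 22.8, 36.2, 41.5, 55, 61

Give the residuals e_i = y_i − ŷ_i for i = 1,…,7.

0.2, -1.2, -0.7, 2.9, -1.6, 2.1, -1.7

x=1: ŷ = -1 + 4.9·1 = 3.9; e = 4.1 − 3.9 = 0.2
x=3: ŷ = -1 + 4.9·3 = 13.7; e = 12.5 − 13.7 = -1.2
x=5: ŷ = -1 + 4.9·5 = 23.5; e = 22.8 − 23.5 = -0.7
x=7: ŷ = -1 + 4.9·7 = 33.3; e = 36.2 − 33.3 = 2.9
x=9: ŷ = -1 + 4.9·9 = 43.1; e = 41.5 − 43.1 = -1.6
x=11: ŷ = -1 + 4.9·11 = 52.9; e = 55 − 52.9 = 2.1
x=13: ŷ = -1 + 4.9·13 = 62.7; e = 61 − 62.7 = -1.7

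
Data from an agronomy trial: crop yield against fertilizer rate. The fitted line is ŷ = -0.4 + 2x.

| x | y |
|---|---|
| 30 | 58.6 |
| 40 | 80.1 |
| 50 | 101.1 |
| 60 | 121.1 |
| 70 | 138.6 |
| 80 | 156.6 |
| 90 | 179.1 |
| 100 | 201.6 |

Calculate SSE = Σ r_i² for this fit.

SSE = 20

x=30: ŷ = -0.4 + 2·30 = 59.6; r = 58.6 − 59.6 = -1
x=40: ŷ = -0.4 + 2·40 = 79.6; r = 80.1 − 79.6 = 0.5
x=50: ŷ = -0.4 + 2·50 = 99.6; r = 101.1 − 99.6 = 1.5
x=60: ŷ = -0.4 + 2·60 = 119.6; r = 121.1 − 119.6 = 1.5
x=70: ŷ = -0.4 + 2·70 = 139.6; r = 138.6 − 139.6 = -1
x=80: ŷ = -0.4 + 2·80 = 159.6; r = 156.6 − 159.6 = -3
x=90: ŷ = -0.4 + 2·90 = 179.6; r = 179.1 − 179.6 = -0.5
x=100: ŷ = -0.4 + 2·100 = 199.6; r = 201.6 − 199.6 = 2
SSE = 1 + 0.25 + 2.25 + 2.25 + 1 + 9 + 0.25 + 4 = 20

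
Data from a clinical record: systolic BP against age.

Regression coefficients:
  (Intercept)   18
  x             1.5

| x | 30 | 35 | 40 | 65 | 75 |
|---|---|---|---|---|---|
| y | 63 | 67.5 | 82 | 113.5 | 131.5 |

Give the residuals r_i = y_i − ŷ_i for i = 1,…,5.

0, -3, 4, -2, 1

x=30: ŷ = 18 + 1.5·30 = 63; r = 63 − 63 = 0
x=35: ŷ = 18 + 1.5·35 = 70.5; r = 67.5 − 70.5 = -3
x=40: ŷ = 18 + 1.5·40 = 78; r = 82 − 78 = 4
x=65: ŷ = 18 + 1.5·65 = 115.5; r = 113.5 − 115.5 = -2
x=75: ŷ = 18 + 1.5·75 = 130.5; r = 131.5 − 130.5 = 1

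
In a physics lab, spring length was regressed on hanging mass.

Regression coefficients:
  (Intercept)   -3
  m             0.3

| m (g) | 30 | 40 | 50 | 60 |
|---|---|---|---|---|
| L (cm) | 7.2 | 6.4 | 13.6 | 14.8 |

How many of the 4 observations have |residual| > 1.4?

m=30: ŷ = -3 + 0.3·30 = 6; e = 7.2 − 6 = 1.2
m=40: ŷ = -3 + 0.3·40 = 9; e = 6.4 − 9 = -2.6
m=50: ŷ = -3 + 0.3·50 = 12; e = 13.6 − 12 = 1.6
m=60: ŷ = -3 + 0.3·60 = 15; e = 14.8 − 15 = -0.2
|e| > 1.4: m=40 (|e|=2.6), m=50 (|e|=1.6) → 2

2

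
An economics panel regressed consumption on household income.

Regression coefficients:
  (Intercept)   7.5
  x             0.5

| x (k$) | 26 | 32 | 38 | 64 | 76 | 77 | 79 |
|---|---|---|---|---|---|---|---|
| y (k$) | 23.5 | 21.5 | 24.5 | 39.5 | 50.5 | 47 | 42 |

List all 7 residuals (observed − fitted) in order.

3, -2, -2, 0, 5, 1, -5

x=26: ŷ = 7.5 + 0.5·26 = 20.5; e = 23.5 − 20.5 = 3
x=32: ŷ = 7.5 + 0.5·32 = 23.5; e = 21.5 − 23.5 = -2
x=38: ŷ = 7.5 + 0.5·38 = 26.5; e = 24.5 − 26.5 = -2
x=64: ŷ = 7.5 + 0.5·64 = 39.5; e = 39.5 − 39.5 = 0
x=76: ŷ = 7.5 + 0.5·76 = 45.5; e = 50.5 − 45.5 = 5
x=77: ŷ = 7.5 + 0.5·77 = 46; e = 47 − 46 = 1
x=79: ŷ = 7.5 + 0.5·79 = 47; e = 42 − 47 = -5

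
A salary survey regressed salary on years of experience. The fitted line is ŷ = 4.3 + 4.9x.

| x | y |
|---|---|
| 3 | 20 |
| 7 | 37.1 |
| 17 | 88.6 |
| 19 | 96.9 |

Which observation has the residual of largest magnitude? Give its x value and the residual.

x=3: ŷ = 4.3 + 4.9·3 = 19; e = 20 − 19 = 1
x=7: ŷ = 4.3 + 4.9·7 = 38.6; e = 37.1 − 38.6 = -1.5
x=17: ŷ = 4.3 + 4.9·17 = 87.6; e = 88.6 − 87.6 = 1
x=19: ŷ = 4.3 + 4.9·19 = 97.4; e = 96.9 − 97.4 = -0.5
Largest |e| is 1.5 at x = 7, residual -1.5.

x = 7, e = -1.5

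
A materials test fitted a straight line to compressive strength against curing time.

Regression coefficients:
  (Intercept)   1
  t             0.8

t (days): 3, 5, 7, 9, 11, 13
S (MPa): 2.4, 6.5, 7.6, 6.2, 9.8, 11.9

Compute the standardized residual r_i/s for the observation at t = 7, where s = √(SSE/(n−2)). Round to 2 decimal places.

t=3: ŷ = 1 + 0.8·3 = 3.4; r = 2.4 − 3.4 = -1
t=5: ŷ = 1 + 0.8·5 = 5; r = 6.5 − 5 = 1.5
t=7: ŷ = 1 + 0.8·7 = 6.6; r = 7.6 − 6.6 = 1
t=9: ŷ = 1 + 0.8·9 = 8.2; r = 6.2 − 8.2 = -2
t=11: ŷ = 1 + 0.8·11 = 9.8; r = 9.8 − 9.8 = 0
t=13: ŷ = 1 + 0.8·13 = 11.4; r = 11.9 − 11.4 = 0.5
SSE = 1 + 2.25 + 1 + 4 + 0 + 0.25 = 8.5
s = √(8.5/4) = 1.45774
r/s = 1 / 1.45774 = 0.69

0.69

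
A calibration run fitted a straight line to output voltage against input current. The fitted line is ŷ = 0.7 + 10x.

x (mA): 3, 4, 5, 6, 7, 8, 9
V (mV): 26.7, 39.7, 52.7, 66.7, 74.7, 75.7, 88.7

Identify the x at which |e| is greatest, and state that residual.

x = 6, e = 6

x=3: ŷ = 0.7 + 10·3 = 30.7; e = 26.7 − 30.7 = -4
x=4: ŷ = 0.7 + 10·4 = 40.7; e = 39.7 − 40.7 = -1
x=5: ŷ = 0.7 + 10·5 = 50.7; e = 52.7 − 50.7 = 2
x=6: ŷ = 0.7 + 10·6 = 60.7; e = 66.7 − 60.7 = 6
x=7: ŷ = 0.7 + 10·7 = 70.7; e = 74.7 − 70.7 = 4
x=8: ŷ = 0.7 + 10·8 = 80.7; e = 75.7 − 80.7 = -5
x=9: ŷ = 0.7 + 10·9 = 90.7; e = 88.7 − 90.7 = -2
Largest |e| is 6 at x = 6, residual 6.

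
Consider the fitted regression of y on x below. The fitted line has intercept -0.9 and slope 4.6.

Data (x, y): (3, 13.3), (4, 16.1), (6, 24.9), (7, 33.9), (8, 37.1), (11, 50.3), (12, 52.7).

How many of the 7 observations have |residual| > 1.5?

3

x=3: ŷ = -0.9 + 4.6·3 = 12.9; e = 13.3 − 12.9 = 0.4
x=4: ŷ = -0.9 + 4.6·4 = 17.5; e = 16.1 − 17.5 = -1.4
x=6: ŷ = -0.9 + 4.6·6 = 26.7; e = 24.9 − 26.7 = -1.8
x=7: ŷ = -0.9 + 4.6·7 = 31.3; e = 33.9 − 31.3 = 2.6
x=8: ŷ = -0.9 + 4.6·8 = 35.9; e = 37.1 − 35.9 = 1.2
x=11: ŷ = -0.9 + 4.6·11 = 49.7; e = 50.3 − 49.7 = 0.6
x=12: ŷ = -0.9 + 4.6·12 = 54.3; e = 52.7 − 54.3 = -1.6
|e| > 1.5: x=6 (|e|=1.8), x=7 (|e|=2.6), x=12 (|e|=1.6) → 3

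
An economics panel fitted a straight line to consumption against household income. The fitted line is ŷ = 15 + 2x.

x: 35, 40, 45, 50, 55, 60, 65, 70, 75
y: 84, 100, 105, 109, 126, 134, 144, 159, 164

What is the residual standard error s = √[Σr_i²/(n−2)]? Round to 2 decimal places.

x=35: ŷ = 15 + 2·35 = 85; r = 84 − 85 = -1
x=40: ŷ = 15 + 2·40 = 95; r = 100 − 95 = 5
x=45: ŷ = 15 + 2·45 = 105; r = 105 − 105 = 0
x=50: ŷ = 15 + 2·50 = 115; r = 109 − 115 = -6
x=55: ŷ = 15 + 2·55 = 125; r = 126 − 125 = 1
x=60: ŷ = 15 + 2·60 = 135; r = 134 − 135 = -1
x=65: ŷ = 15 + 2·65 = 145; r = 144 − 145 = -1
x=70: ŷ = 15 + 2·70 = 155; r = 159 − 155 = 4
x=75: ŷ = 15 + 2·75 = 165; r = 164 − 165 = -1
SSE = 1 + 25 + 0 + 36 + 1 + 1 + 1 + 16 + 1 = 82
s = √(82/7) = √11.7143 ≈ 3.42

s = 3.42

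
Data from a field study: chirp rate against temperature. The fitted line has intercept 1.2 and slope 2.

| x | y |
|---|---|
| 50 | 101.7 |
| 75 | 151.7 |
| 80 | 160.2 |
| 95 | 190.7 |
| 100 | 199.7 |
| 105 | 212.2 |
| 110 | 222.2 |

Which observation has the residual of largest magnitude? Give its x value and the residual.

x = 100, e = -1.5

x=50: ŷ = 1.2 + 2·50 = 101.2; e = 101.7 − 101.2 = 0.5
x=75: ŷ = 1.2 + 2·75 = 151.2; e = 151.7 − 151.2 = 0.5
x=80: ŷ = 1.2 + 2·80 = 161.2; e = 160.2 − 161.2 = -1
x=95: ŷ = 1.2 + 2·95 = 191.2; e = 190.7 − 191.2 = -0.5
x=100: ŷ = 1.2 + 2·100 = 201.2; e = 199.7 − 201.2 = -1.5
x=105: ŷ = 1.2 + 2·105 = 211.2; e = 212.2 − 211.2 = 1
x=110: ŷ = 1.2 + 2·110 = 221.2; e = 222.2 − 221.2 = 1
Largest |e| is 1.5 at x = 100, residual -1.5.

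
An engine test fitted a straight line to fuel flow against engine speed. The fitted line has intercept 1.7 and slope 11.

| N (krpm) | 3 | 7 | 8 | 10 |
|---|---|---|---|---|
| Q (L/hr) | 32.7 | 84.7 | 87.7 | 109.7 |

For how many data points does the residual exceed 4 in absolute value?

1

N=3: ŷ = 1.7 + 11·3 = 34.7; e = 32.7 − 34.7 = -2
N=7: ŷ = 1.7 + 11·7 = 78.7; e = 84.7 − 78.7 = 6
N=8: ŷ = 1.7 + 11·8 = 89.7; e = 87.7 − 89.7 = -2
N=10: ŷ = 1.7 + 11·10 = 111.7; e = 109.7 − 111.7 = -2
|e| > 4: N=7 (|e|=6) → 1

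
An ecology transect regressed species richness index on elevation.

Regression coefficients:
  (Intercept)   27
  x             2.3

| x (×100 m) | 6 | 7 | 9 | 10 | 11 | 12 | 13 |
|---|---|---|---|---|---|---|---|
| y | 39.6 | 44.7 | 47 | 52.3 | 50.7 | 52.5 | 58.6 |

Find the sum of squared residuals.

x=6: ŷ = 27 + 2.3·6 = 40.8; e = 39.6 − 40.8 = -1.2
x=7: ŷ = 27 + 2.3·7 = 43.1; e = 44.7 − 43.1 = 1.6
x=9: ŷ = 27 + 2.3·9 = 47.7; e = 47 − 47.7 = -0.7
x=10: ŷ = 27 + 2.3·10 = 50; e = 52.3 − 50 = 2.3
x=11: ŷ = 27 + 2.3·11 = 52.3; e = 50.7 − 52.3 = -1.6
x=12: ŷ = 27 + 2.3·12 = 54.6; e = 52.5 − 54.6 = -2.1
x=13: ŷ = 27 + 2.3·13 = 56.9; e = 58.6 − 56.9 = 1.7
SSE = 1.44 + 2.56 + 0.49 + 5.29 + 2.56 + 4.41 + 2.89 = 19.64

SSE = 19.64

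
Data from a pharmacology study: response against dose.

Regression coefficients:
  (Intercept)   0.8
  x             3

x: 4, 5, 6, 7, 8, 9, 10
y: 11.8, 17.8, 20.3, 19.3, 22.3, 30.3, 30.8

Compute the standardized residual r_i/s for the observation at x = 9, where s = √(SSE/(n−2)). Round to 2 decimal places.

x=4: ŷ = 0.8 + 3·4 = 12.8; r = 11.8 − 12.8 = -1
x=5: ŷ = 0.8 + 3·5 = 15.8; r = 17.8 − 15.8 = 2
x=6: ŷ = 0.8 + 3·6 = 18.8; r = 20.3 − 18.8 = 1.5
x=7: ŷ = 0.8 + 3·7 = 21.8; r = 19.3 − 21.8 = -2.5
x=8: ŷ = 0.8 + 3·8 = 24.8; r = 22.3 − 24.8 = -2.5
x=9: ŷ = 0.8 + 3·9 = 27.8; r = 30.3 − 27.8 = 2.5
x=10: ŷ = 0.8 + 3·10 = 30.8; r = 30.8 − 30.8 = 0
SSE = 1 + 4 + 2.25 + 6.25 + 6.25 + 6.25 + 0 = 26
s = √(26/5) = 2.28035
r/s = 2.5 / 2.28035 = 1.10

1.10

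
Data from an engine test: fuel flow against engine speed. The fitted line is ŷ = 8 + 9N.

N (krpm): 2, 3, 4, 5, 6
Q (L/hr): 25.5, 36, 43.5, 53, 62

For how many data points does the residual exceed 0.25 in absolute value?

3

N=2: ŷ = 8 + 9·2 = 26; e = 25.5 − 26 = -0.5
N=3: ŷ = 8 + 9·3 = 35; e = 36 − 35 = 1
N=4: ŷ = 8 + 9·4 = 44; e = 43.5 − 44 = -0.5
N=5: ŷ = 8 + 9·5 = 53; e = 53 − 53 = 0
N=6: ŷ = 8 + 9·6 = 62; e = 62 − 62 = 0
|e| > 0.25: N=2 (|e|=0.5), N=3 (|e|=1), N=4 (|e|=0.5) → 3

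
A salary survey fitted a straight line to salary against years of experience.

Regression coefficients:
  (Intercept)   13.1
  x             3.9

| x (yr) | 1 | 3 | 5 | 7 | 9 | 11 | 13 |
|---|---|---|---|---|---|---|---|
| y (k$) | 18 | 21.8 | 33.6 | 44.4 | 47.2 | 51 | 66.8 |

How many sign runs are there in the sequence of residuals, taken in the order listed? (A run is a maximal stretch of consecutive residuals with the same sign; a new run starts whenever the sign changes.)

5 runs

x=1: ŷ = 13.1 + 3.9·1 = 17; e = 18 − 17 = 1
x=3: ŷ = 13.1 + 3.9·3 = 24.8; e = 21.8 − 24.8 = -3
x=5: ŷ = 13.1 + 3.9·5 = 32.6; e = 33.6 − 32.6 = 1
x=7: ŷ = 13.1 + 3.9·7 = 40.4; e = 44.4 − 40.4 = 4
x=9: ŷ = 13.1 + 3.9·9 = 48.2; e = 47.2 − 48.2 = -1
x=11: ŷ = 13.1 + 3.9·11 = 56; e = 51 − 56 = -5
x=13: ŷ = 13.1 + 3.9·13 = 63.8; e = 66.8 − 63.8 = 3
Signs: + − + + − − +
Runs: +×1, −×1, +×2, −×2, +×1 → 5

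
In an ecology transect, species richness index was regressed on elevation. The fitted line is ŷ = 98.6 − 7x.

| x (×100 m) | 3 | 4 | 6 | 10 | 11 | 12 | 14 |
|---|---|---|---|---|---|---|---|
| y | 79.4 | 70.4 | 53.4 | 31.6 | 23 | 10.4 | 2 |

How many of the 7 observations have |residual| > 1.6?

4

x=3: ŷ = 98.6 − 7·3 = 77.6; r = 79.4 − 77.6 = 1.8
x=4: ŷ = 98.6 − 7·4 = 70.6; r = 70.4 − 70.6 = -0.2
x=6: ŷ = 98.6 − 7·6 = 56.6; r = 53.4 − 56.6 = -3.2
x=10: ŷ = 98.6 − 7·10 = 28.6; r = 31.6 − 28.6 = 3
x=11: ŷ = 98.6 − 7·11 = 21.6; r = 23 − 21.6 = 1.4
x=12: ŷ = 98.6 − 7·12 = 14.6; r = 10.4 − 14.6 = -4.2
x=14: ŷ = 98.6 − 7·14 = 0.6; r = 2 − 0.6 = 1.4
|r| > 1.6: x=3 (|r|=1.8), x=6 (|r|=3.2), x=10 (|r|=3), x=12 (|r|=4.2) → 4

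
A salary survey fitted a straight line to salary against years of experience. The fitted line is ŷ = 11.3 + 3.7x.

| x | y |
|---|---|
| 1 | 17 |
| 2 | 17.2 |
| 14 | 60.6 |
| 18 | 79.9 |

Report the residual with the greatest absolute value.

x=1: ŷ = 11.3 + 3.7·1 = 15; e = 17 − 15 = 2
x=2: ŷ = 11.3 + 3.7·2 = 18.7; e = 17.2 − 18.7 = -1.5
x=14: ŷ = 11.3 + 3.7·14 = 63.1; e = 60.6 − 63.1 = -2.5
x=18: ŷ = 11.3 + 3.7·18 = 77.9; e = 79.9 − 77.9 = 2
Largest |e| is 2.5 at x = 14, residual -2.5.

e = -2.5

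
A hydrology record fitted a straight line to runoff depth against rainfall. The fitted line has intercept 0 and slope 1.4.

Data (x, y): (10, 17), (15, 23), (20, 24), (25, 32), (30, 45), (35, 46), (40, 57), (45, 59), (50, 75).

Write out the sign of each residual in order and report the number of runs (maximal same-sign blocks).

7 runs

x=10: ŷ = 1.4·10 = 14; r = 17 − 14 = 3
x=15: ŷ = 1.4·15 = 21; r = 23 − 21 = 2
x=20: ŷ = 1.4·20 = 28; r = 24 − 28 = -4
x=25: ŷ = 1.4·25 = 35; r = 32 − 35 = -3
x=30: ŷ = 1.4·30 = 42; r = 45 − 42 = 3
x=35: ŷ = 1.4·35 = 49; r = 46 − 49 = -3
x=40: ŷ = 1.4·40 = 56; r = 57 − 56 = 1
x=45: ŷ = 1.4·45 = 63; r = 59 − 63 = -4
x=50: ŷ = 1.4·50 = 70; r = 75 − 70 = 5
Signs: + + − − + − + − +
Runs: +×2, −×2, +×1, −×1, +×1, −×1, +×1 → 7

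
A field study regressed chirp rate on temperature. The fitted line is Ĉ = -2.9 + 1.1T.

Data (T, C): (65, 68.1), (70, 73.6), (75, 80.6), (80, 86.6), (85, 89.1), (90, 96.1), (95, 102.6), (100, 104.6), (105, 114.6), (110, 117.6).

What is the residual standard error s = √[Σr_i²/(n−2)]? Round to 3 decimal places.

s = 1.479

T=65: Ĉ = -2.9 + 1.1·65 = 68.6; r = 68.1 − 68.6 = -0.5
T=70: Ĉ = -2.9 + 1.1·70 = 74.1; r = 73.6 − 74.1 = -0.5
T=75: Ĉ = -2.9 + 1.1·75 = 79.6; r = 80.6 − 79.6 = 1
T=80: Ĉ = -2.9 + 1.1·80 = 85.1; r = 86.6 − 85.1 = 1.5
T=85: Ĉ = -2.9 + 1.1·85 = 90.6; r = 89.1 − 90.6 = -1.5
T=90: Ĉ = -2.9 + 1.1·90 = 96.1; r = 96.1 − 96.1 = 0
T=95: Ĉ = -2.9 + 1.1·95 = 101.6; r = 102.6 − 101.6 = 1
T=100: Ĉ = -2.9 + 1.1·100 = 107.1; r = 104.6 − 107.1 = -2.5
T=105: Ĉ = -2.9 + 1.1·105 = 112.6; r = 114.6 − 112.6 = 2
T=110: Ĉ = -2.9 + 1.1·110 = 118.1; r = 117.6 − 118.1 = -0.5
SSE = 0.25 + 0.25 + 1 + 2.25 + 2.25 + 0 + 1 + 6.25 + 4 + 0.25 = 17.5
s = √(17.5/8) = √2.1875 ≈ 1.479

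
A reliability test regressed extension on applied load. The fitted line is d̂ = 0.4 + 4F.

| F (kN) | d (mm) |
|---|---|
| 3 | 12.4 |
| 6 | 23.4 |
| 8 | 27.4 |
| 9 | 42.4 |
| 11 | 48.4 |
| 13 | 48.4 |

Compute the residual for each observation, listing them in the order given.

F=3: d̂ = 0.4 + 4·3 = 12.4; e = 12.4 − 12.4 = 0
F=6: d̂ = 0.4 + 4·6 = 24.4; e = 23.4 − 24.4 = -1
F=8: d̂ = 0.4 + 4·8 = 32.4; e = 27.4 − 32.4 = -5
F=9: d̂ = 0.4 + 4·9 = 36.4; e = 42.4 − 36.4 = 6
F=11: d̂ = 0.4 + 4·11 = 44.4; e = 48.4 − 44.4 = 4
F=13: d̂ = 0.4 + 4·13 = 52.4; e = 48.4 − 52.4 = -4

0, -1, -5, 6, 4, -4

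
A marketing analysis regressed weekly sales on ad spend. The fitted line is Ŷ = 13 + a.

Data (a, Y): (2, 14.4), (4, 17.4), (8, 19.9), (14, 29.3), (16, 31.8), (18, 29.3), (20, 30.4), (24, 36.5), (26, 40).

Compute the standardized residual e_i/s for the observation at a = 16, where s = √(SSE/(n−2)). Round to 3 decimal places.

1.460

a=2: Ŷ = 13 + 2 = 15; e = 14.4 − 15 = -0.6
a=4: Ŷ = 13 + 4 = 17; e = 17.4 − 17 = 0.4
a=8: Ŷ = 13 + 8 = 21; e = 19.9 − 21 = -1.1
a=14: Ŷ = 13 + 14 = 27; e = 29.3 − 27 = 2.3
a=16: Ŷ = 13 + 16 = 29; e = 31.8 − 29 = 2.8
a=18: Ŷ = 13 + 18 = 31; e = 29.3 − 31 = -1.7
a=20: Ŷ = 13 + 20 = 33; e = 30.4 − 33 = -2.6
a=24: Ŷ = 13 + 24 = 37; e = 36.5 − 37 = -0.5
a=26: Ŷ = 13 + 26 = 39; e = 40 − 39 = 1
SSE = 0.36 + 0.16 + 1.21 + 5.29 + 7.84 + 2.89 + 6.76 + 0.25 + 1 = 25.76
s = √(25.76/7) = 1.91833
e/s = 2.8 / 1.91833 = 1.460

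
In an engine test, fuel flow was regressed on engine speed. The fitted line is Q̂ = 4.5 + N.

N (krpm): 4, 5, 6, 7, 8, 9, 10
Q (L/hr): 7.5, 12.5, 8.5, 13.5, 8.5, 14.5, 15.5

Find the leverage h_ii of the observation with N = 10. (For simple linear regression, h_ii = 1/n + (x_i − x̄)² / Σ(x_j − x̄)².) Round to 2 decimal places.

h = 0.46

N̄ = (4 + 5 + 6 + 7 + 8 + 9 + 10)/7 = 7
Σ(N − N̄)² = 9 + 4 + 1 + 0 + 1 + 4 + 9 = 28
h = 1/7 + (3)²/28 = 0.142857 + 0.321429 = 0.46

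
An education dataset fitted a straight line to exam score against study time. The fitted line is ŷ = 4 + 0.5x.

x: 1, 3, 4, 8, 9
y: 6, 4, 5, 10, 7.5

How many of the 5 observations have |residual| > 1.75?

x=1: ŷ = 4 + 0.5·1 = 4.5; r = 6 − 4.5 = 1.5
x=3: ŷ = 4 + 0.5·3 = 5.5; r = 4 − 5.5 = -1.5
x=4: ŷ = 4 + 0.5·4 = 6; r = 5 − 6 = -1
x=8: ŷ = 4 + 0.5·8 = 8; r = 10 − 8 = 2
x=9: ŷ = 4 + 0.5·9 = 8.5; r = 7.5 − 8.5 = -1
|r| > 1.75: x=8 (|r|=2) → 1

1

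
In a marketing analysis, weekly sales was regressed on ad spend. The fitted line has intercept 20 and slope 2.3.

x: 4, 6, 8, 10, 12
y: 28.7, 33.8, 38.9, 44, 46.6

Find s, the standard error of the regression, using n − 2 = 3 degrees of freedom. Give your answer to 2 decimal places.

s = 0.91

x=4: ŷ = 20 + 2.3·4 = 29.2; r = 28.7 − 29.2 = -0.5
x=6: ŷ = 20 + 2.3·6 = 33.8; r = 33.8 − 33.8 = 0
x=8: ŷ = 20 + 2.3·8 = 38.4; r = 38.9 − 38.4 = 0.5
x=10: ŷ = 20 + 2.3·10 = 43; r = 44 − 43 = 1
x=12: ŷ = 20 + 2.3·12 = 47.6; r = 46.6 − 47.6 = -1
SSE = 0.25 + 0 + 0.25 + 1 + 1 = 2.5
s = √(2.5/3) = √0.833333 ≈ 0.91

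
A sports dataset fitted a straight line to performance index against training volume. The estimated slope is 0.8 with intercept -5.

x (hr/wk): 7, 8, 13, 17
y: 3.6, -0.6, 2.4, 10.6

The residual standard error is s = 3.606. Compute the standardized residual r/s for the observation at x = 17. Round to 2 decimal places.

0.55

ŷ = -5 + 0.8·17 = 8.6
r = 10.6 − 8.6 = 2
r/s = 2 / 3.606 = 0.55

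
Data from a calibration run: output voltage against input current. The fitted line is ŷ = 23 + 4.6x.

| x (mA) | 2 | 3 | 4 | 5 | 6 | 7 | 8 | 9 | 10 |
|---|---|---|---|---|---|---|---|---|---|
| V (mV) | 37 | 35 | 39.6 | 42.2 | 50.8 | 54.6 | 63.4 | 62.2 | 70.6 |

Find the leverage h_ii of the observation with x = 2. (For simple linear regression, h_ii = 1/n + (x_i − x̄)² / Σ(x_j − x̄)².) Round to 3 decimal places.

h = 0.378

x̄ = (2 + 3 + 4 + 5 + 6 + 7 + 8 + 9 + 10)/9 = 6
Σ(x − x̄)² = 16 + 9 + 4 + 1 + 0 + 1 + 4 + 9 + 16 = 60
h = 1/9 + (-4)²/60 = 0.111111 + 0.266667 = 0.378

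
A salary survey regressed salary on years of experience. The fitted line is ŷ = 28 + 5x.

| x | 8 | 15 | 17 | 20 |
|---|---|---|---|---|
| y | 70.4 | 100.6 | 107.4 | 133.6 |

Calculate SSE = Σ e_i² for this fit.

SSE = 74.24

x=8: ŷ = 28 + 5·8 = 68; e = 70.4 − 68 = 2.4
x=15: ŷ = 28 + 5·15 = 103; e = 100.6 − 103 = -2.4
x=17: ŷ = 28 + 5·17 = 113; e = 107.4 − 113 = -5.6
x=20: ŷ = 28 + 5·20 = 128; e = 133.6 − 128 = 5.6
SSE = 5.76 + 5.76 + 31.36 + 31.36 = 74.24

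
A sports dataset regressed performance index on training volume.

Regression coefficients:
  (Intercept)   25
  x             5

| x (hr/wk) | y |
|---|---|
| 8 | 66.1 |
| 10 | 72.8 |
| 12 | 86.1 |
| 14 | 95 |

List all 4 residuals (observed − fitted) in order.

x=8: ŷ = 25 + 5·8 = 65; r = 66.1 − 65 = 1.1
x=10: ŷ = 25 + 5·10 = 75; r = 72.8 − 75 = -2.2
x=12: ŷ = 25 + 5·12 = 85; r = 86.1 − 85 = 1.1
x=14: ŷ = 25 + 5·14 = 95; r = 95 − 95 = 0

1.1, -2.2, 1.1, 0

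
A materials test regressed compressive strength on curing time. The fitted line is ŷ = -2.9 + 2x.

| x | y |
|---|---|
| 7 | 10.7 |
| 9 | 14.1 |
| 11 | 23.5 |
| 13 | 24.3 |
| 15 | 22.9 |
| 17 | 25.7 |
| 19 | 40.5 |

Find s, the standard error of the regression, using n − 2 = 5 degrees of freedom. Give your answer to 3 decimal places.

x=7: ŷ = -2.9 + 2·7 = 11.1; e = 10.7 − 11.1 = -0.4
x=9: ŷ = -2.9 + 2·9 = 15.1; e = 14.1 − 15.1 = -1
x=11: ŷ = -2.9 + 2·11 = 19.1; e = 23.5 − 19.1 = 4.4
x=13: ŷ = -2.9 + 2·13 = 23.1; e = 24.3 − 23.1 = 1.2
x=15: ŷ = -2.9 + 2·15 = 27.1; e = 22.9 − 27.1 = -4.2
x=17: ŷ = -2.9 + 2·17 = 31.1; e = 25.7 − 31.1 = -5.4
x=19: ŷ = -2.9 + 2·19 = 35.1; e = 40.5 − 35.1 = 5.4
SSE = 0.16 + 1 + 19.36 + 1.44 + 17.64 + 29.16 + 29.16 = 97.92
s = √(97.92/5) = √19.584 ≈ 4.425

s = 4.425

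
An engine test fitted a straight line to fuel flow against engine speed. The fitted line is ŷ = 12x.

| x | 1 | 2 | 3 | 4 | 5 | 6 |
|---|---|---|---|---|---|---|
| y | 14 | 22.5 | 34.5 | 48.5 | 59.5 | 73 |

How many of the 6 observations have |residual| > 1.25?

3

x=1: ŷ = 12·1 = 12; e = 14 − 12 = 2
x=2: ŷ = 12·2 = 24; e = 22.5 − 24 = -1.5
x=3: ŷ = 12·3 = 36; e = 34.5 − 36 = -1.5
x=4: ŷ = 12·4 = 48; e = 48.5 − 48 = 0.5
x=5: ŷ = 12·5 = 60; e = 59.5 − 60 = -0.5
x=6: ŷ = 12·6 = 72; e = 73 − 72 = 1
|e| > 1.25: x=1 (|e|=2), x=2 (|e|=1.5), x=3 (|e|=1.5) → 3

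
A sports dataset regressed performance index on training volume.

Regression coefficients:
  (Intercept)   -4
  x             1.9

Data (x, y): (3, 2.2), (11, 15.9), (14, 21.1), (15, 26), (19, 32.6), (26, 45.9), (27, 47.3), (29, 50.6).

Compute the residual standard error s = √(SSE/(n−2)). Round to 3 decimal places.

s = 1.041

x=3: ŷ = -4 + 1.9·3 = 1.7; e = 2.2 − 1.7 = 0.5
x=11: ŷ = -4 + 1.9·11 = 16.9; e = 15.9 − 16.9 = -1
x=14: ŷ = -4 + 1.9·14 = 22.6; e = 21.1 − 22.6 = -1.5
x=15: ŷ = -4 + 1.9·15 = 24.5; e = 26 − 24.5 = 1.5
x=19: ŷ = -4 + 1.9·19 = 32.1; e = 32.6 − 32.1 = 0.5
x=26: ŷ = -4 + 1.9·26 = 45.4; e = 45.9 − 45.4 = 0.5
x=27: ŷ = -4 + 1.9·27 = 47.3; e = 47.3 − 47.3 = 0
x=29: ŷ = -4 + 1.9·29 = 51.1; e = 50.6 − 51.1 = -0.5
SSE = 0.25 + 1 + 2.25 + 2.25 + 0.25 + 0.25 + 0 + 0.25 = 6.5
s = √(6.5/6) = √1.08333 ≈ 1.041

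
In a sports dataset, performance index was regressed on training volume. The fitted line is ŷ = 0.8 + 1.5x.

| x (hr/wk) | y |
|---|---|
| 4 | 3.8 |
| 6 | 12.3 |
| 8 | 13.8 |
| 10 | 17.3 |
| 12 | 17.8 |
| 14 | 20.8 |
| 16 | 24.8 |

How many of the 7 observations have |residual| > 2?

2

x=4: ŷ = 0.8 + 1.5·4 = 6.8; r = 3.8 − 6.8 = -3
x=6: ŷ = 0.8 + 1.5·6 = 9.8; r = 12.3 − 9.8 = 2.5
x=8: ŷ = 0.8 + 1.5·8 = 12.8; r = 13.8 − 12.8 = 1
x=10: ŷ = 0.8 + 1.5·10 = 15.8; r = 17.3 − 15.8 = 1.5
x=12: ŷ = 0.8 + 1.5·12 = 18.8; r = 17.8 − 18.8 = -1
x=14: ŷ = 0.8 + 1.5·14 = 21.8; r = 20.8 − 21.8 = -1
x=16: ŷ = 0.8 + 1.5·16 = 24.8; r = 24.8 − 24.8 = 0
|r| > 2: x=4 (|r|=3), x=6 (|r|=2.5) → 2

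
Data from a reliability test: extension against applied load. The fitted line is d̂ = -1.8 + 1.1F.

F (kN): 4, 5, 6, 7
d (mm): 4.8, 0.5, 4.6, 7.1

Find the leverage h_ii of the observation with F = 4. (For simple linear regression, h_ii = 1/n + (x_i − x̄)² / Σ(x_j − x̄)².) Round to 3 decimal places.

h = 0.700

F̄ = (4 + 5 + 6 + 7)/4 = 5.5
Σ(F − F̄)² = 2.25 + 0.25 + 0.25 + 2.25 = 5
h = 1/4 + (-1.5)²/5 = 0.25 + 0.45 = 0.700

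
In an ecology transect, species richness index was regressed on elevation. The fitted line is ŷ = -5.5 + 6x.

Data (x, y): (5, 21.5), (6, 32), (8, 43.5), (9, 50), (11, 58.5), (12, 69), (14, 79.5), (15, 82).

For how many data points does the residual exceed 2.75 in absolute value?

x=5: ŷ = -5.5 + 6·5 = 24.5; e = 21.5 − 24.5 = -3
x=6: ŷ = -5.5 + 6·6 = 30.5; e = 32 − 30.5 = 1.5
x=8: ŷ = -5.5 + 6·8 = 42.5; e = 43.5 − 42.5 = 1
x=9: ŷ = -5.5 + 6·9 = 48.5; e = 50 − 48.5 = 1.5
x=11: ŷ = -5.5 + 6·11 = 60.5; e = 58.5 − 60.5 = -2
x=12: ŷ = -5.5 + 6·12 = 66.5; e = 69 − 66.5 = 2.5
x=14: ŷ = -5.5 + 6·14 = 78.5; e = 79.5 − 78.5 = 1
x=15: ŷ = -5.5 + 6·15 = 84.5; e = 82 − 84.5 = -2.5
|e| > 2.75: x=5 (|e|=3) → 1

1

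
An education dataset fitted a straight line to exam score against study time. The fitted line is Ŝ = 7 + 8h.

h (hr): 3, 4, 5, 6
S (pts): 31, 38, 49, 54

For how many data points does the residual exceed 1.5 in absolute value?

h=3: Ŝ = 7 + 8·3 = 31; e = 31 − 31 = 0
h=4: Ŝ = 7 + 8·4 = 39; e = 38 − 39 = -1
h=5: Ŝ = 7 + 8·5 = 47; e = 49 − 47 = 2
h=6: Ŝ = 7 + 8·6 = 55; e = 54 − 55 = -1
|e| > 1.5: h=5 (|e|=2) → 1

1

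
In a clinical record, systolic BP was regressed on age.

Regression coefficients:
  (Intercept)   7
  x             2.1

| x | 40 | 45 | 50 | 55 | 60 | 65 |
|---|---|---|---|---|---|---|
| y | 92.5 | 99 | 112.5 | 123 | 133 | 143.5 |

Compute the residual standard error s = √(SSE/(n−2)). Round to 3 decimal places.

x=40: ŷ = 7 + 2.1·40 = 91; r = 92.5 − 91 = 1.5
x=45: ŷ = 7 + 2.1·45 = 101.5; r = 99 − 101.5 = -2.5
x=50: ŷ = 7 + 2.1·50 = 112; r = 112.5 − 112 = 0.5
x=55: ŷ = 7 + 2.1·55 = 122.5; r = 123 − 122.5 = 0.5
x=60: ŷ = 7 + 2.1·60 = 133; r = 133 − 133 = 0
x=65: ŷ = 7 + 2.1·65 = 143.5; r = 143.5 − 143.5 = 0
SSE = 2.25 + 6.25 + 0.25 + 0.25 + 0 + 0 = 9
s = √(9/4) = √2.25 ≈ 1.500

s = 1.500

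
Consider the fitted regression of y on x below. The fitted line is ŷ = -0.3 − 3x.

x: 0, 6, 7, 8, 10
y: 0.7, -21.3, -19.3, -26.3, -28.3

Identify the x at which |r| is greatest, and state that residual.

x = 6, r = -3

x=0: ŷ = -0.3 − 3·0 = -0.3; r = 0.7 − (-0.3) = 1
x=6: ŷ = -0.3 − 3·6 = -18.3; r = -21.3 − (-18.3) = -3
x=7: ŷ = -0.3 − 3·7 = -21.3; r = -19.3 − (-21.3) = 2
x=8: ŷ = -0.3 − 3·8 = -24.3; r = -26.3 − (-24.3) = -2
x=10: ŷ = -0.3 − 3·10 = -30.3; r = -28.3 − (-30.3) = 2
Largest |r| is 3 at x = 6, residual -3.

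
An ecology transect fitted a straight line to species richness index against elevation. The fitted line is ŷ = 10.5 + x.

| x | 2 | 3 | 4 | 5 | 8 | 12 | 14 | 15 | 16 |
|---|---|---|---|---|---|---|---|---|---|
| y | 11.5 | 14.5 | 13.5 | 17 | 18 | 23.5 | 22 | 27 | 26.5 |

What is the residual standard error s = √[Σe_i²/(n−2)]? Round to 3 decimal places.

s = 1.464

x=2: ŷ = 10.5 + 2 = 12.5; e = 11.5 − 12.5 = -1
x=3: ŷ = 10.5 + 3 = 13.5; e = 14.5 − 13.5 = 1
x=4: ŷ = 10.5 + 4 = 14.5; e = 13.5 − 14.5 = -1
x=5: ŷ = 10.5 + 5 = 15.5; e = 17 − 15.5 = 1.5
x=8: ŷ = 10.5 + 8 = 18.5; e = 18 − 18.5 = -0.5
x=12: ŷ = 10.5 + 12 = 22.5; e = 23.5 − 22.5 = 1
x=14: ŷ = 10.5 + 14 = 24.5; e = 22 − 24.5 = -2.5
x=15: ŷ = 10.5 + 15 = 25.5; e = 27 − 25.5 = 1.5
x=16: ŷ = 10.5 + 16 = 26.5; e = 26.5 − 26.5 = 0
SSE = 1 + 1 + 1 + 2.25 + 0.25 + 1 + 6.25 + 2.25 + 0 = 15
s = √(15/7) = √2.14286 ≈ 1.464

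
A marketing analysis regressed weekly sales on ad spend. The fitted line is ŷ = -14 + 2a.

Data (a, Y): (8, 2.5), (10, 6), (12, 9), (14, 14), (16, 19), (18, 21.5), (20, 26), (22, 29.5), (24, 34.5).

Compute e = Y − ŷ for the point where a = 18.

ŷ = -14 + 2·18 = 22
e = 21.5 − 22 = -0.5

e = -0.5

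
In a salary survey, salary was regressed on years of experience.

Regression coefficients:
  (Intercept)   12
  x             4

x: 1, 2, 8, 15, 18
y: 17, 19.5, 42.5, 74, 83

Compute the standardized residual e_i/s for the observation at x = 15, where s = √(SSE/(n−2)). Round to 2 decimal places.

1.19

x=1: ŷ = 12 + 4·1 = 16; e = 17 − 16 = 1
x=2: ŷ = 12 + 4·2 = 20; e = 19.5 − 20 = -0.5
x=8: ŷ = 12 + 4·8 = 44; e = 42.5 − 44 = -1.5
x=15: ŷ = 12 + 4·15 = 72; e = 74 − 72 = 2
x=18: ŷ = 12 + 4·18 = 84; e = 83 − 84 = -1
SSE = 1 + 0.25 + 2.25 + 4 + 1 = 8.5
s = √(8.5/3) = 1.68325
e/s = 2 / 1.68325 = 1.19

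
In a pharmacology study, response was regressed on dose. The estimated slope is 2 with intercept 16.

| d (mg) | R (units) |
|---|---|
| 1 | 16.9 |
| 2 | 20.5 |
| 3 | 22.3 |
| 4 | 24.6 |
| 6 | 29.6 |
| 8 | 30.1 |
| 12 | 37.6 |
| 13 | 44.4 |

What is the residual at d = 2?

R̂ = 16 + 2·2 = 20
e = 20.5 − 20 = 0.5

e = 0.5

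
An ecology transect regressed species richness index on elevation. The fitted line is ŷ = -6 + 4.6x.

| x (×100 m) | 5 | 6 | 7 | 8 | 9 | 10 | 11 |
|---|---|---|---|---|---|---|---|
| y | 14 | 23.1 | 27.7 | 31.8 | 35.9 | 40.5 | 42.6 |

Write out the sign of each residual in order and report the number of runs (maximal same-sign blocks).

3 runs

x=5: ŷ = -6 + 4.6·5 = 17; r = 14 − 17 = -3
x=6: ŷ = -6 + 4.6·6 = 21.6; r = 23.1 − 21.6 = 1.5
x=7: ŷ = -6 + 4.6·7 = 26.2; r = 27.7 − 26.2 = 1.5
x=8: ŷ = -6 + 4.6·8 = 30.8; r = 31.8 − 30.8 = 1
x=9: ŷ = -6 + 4.6·9 = 35.4; r = 35.9 − 35.4 = 0.5
x=10: ŷ = -6 + 4.6·10 = 40; r = 40.5 − 40 = 0.5
x=11: ŷ = -6 + 4.6·11 = 44.6; r = 42.6 − 44.6 = -2
Signs: − + + + + + −
Runs: −×1, +×5, −×1 → 3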